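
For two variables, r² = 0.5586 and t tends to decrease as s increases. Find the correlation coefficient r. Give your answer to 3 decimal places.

-0.747

|r| = √0.5586 = 0.747
The association is negative, so r = −0.747.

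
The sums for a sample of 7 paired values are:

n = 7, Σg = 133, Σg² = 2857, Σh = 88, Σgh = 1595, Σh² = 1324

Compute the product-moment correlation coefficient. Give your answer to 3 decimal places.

-0.287

r = (nΣgh − ΣgΣh) / √[(nΣg² − (Σg)²)(nΣh² − (Σh)²)]
Numerator: 7×1595 − 133×88 = -539
Denominator: √[(19999 − 17689)(9268 − 7744)] = √[2310 × 1524] = 1876.2836
r = -539 / 1876.2836 ≈ -0.287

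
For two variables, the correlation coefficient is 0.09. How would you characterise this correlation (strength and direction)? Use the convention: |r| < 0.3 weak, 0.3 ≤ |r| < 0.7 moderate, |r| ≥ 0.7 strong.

weak positive

r = 0.09 > 0 so the relationship is positive.
|r| = 0.09, which falls in the weak range.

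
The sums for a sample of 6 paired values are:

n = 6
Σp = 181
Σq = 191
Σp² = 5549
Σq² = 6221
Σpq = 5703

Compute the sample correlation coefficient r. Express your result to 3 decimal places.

-0.526

r = (nΣpq − ΣpΣq) / √[(nΣp² − (Σp)²)(nΣq² − (Σq)²)]
Numerator: 6×5703 − 181×191 = -353
Denominator: √[(33294 − 32761)(37326 − 36481)] = √[533 × 845] = 671.1073
r = -353 / 671.1073 ≈ -0.526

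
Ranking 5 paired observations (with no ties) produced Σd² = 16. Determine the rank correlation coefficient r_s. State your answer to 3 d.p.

ρ = 1 − 6Σd² / [n(n²−1)] = 1 − 6×16 / (5×24)
  = 1 − 96/120 = 1 − 0.8000 ≈ 0.200

0.200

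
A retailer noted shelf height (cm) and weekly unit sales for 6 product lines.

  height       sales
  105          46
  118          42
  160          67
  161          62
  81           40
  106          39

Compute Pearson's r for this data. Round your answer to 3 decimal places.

n = 6, Σx = 731, Σy = 296, Σx² = 94267, Σy² = 15334, Σxy = 37862
nΣxy − ΣxΣy = 227172 − 216376 = 10796
nΣx² − (Σx)² = 565602 − 534361 = 31241; nΣy² − (Σy)² = 92004 − 87616 = 4388
r = 10796 / √(31241 × 4388) = 10796 / 11708.3521 ≈ 0.922

0.922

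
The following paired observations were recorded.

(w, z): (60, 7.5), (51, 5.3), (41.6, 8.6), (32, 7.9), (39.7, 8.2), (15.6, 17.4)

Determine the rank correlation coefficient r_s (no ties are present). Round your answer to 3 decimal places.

Rank w: 6, 5, 4, 2, 3, 1
Rank z: 2, 1, 5, 3, 4, 6
d = rank(w) − rank(z): 4, 4, -1, -1, -1, -5; Σd² = 60
ρ = 1 − 6Σd² / [n(n²−1)] = 1 − 6×60 / (6×35) = 1 − 360/210 ≈ -0.714

-0.714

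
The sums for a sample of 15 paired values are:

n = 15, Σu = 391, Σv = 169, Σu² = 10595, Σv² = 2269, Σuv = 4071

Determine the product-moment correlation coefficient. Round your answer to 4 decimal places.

-0.8717

r = (nΣuv − ΣuΣv) / √[(nΣu² − (Σu)²)(nΣv² − (Σv)²)]
Numerator: 15×4071 − 391×169 = -5014
Denominator: √[(158925 − 152881)(34035 − 28561)] = √[6044 × 5474] = 5751.9437
r = -5014 / 5751.9437 ≈ -0.8717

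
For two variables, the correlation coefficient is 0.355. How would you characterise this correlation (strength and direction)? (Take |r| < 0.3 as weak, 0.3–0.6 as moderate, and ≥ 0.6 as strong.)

r = 0.355 > 0 so the relationship is positive.
|r| = 0.355, which falls in the moderate range.

moderate positive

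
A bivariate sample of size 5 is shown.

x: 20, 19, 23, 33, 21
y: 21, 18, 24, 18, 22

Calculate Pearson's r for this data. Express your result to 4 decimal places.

-0.3311

n = 5, Σx = 116, Σy = 103, Σx² = 2820, Σy² = 2149, Σxy = 2370
nΣxy − ΣxΣy = 11850 − 11948 = -98
nΣx² − (Σx)² = 14100 − 13456 = 644; nΣy² − (Σy)² = 10745 − 10609 = 136
r = -98 / √(644 × 136) = -98 / 295.9459 ≈ -0.3311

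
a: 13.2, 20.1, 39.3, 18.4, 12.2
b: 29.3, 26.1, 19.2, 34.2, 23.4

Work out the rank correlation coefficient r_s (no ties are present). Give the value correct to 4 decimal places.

-0.3000

Rank a: 2, 4, 5, 3, 1
Rank b: 4, 3, 1, 5, 2
d = rank(a) − rank(b): -2, 1, 4, -2, -1; Σd² = 26
ρ = 1 − 6Σd² / [n(n²−1)] = 1 − 6×26 / (5×24) = 1 − 156/120 ≈ -0.3000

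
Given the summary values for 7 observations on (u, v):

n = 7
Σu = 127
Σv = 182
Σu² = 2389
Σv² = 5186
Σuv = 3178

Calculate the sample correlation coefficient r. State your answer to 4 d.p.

-0.6318

r = (nΣuv − ΣuΣv) / √[(nΣu² − (Σu)²)(nΣv² − (Σv)²)]
Numerator: 7×3178 − 127×182 = -868
Denominator: √[(16723 − 16129)(36302 − 33124)] = √[594 × 3178] = 1373.9476
r = -868 / 1373.9476 ≈ -0.6318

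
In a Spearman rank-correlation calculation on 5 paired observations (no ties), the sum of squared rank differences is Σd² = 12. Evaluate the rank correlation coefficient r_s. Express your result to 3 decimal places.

ρ = 1 − 6Σd² / [n(n²−1)] = 1 − 6×12 / (5×24)
  = 1 − 72/120 = 1 − 0.6000 ≈ 0.400

0.400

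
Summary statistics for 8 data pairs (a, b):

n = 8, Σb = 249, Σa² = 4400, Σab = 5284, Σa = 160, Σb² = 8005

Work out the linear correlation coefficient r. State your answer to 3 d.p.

r = (nΣab − ΣaΣb) / √[(nΣa² − (Σa)²)(nΣb² − (Σb)²)]
Numerator: 8×5284 − 160×249 = 2432
Denominator: √[(35200 − 25600)(64040 − 62001)] = √[9600 × 2039] = 4424.2966
r = 2432 / 4424.2966 ≈ 0.550

0.550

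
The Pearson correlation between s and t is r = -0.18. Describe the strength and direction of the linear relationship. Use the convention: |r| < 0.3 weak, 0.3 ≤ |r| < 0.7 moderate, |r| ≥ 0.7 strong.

r = -0.18 < 0 so the relationship is negative.
|r| = 0.18, which falls in the weak range.

weak negative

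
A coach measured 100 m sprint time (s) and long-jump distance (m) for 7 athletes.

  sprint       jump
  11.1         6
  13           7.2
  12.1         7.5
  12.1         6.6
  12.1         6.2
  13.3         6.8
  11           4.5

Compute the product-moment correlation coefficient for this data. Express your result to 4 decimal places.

0.7218

n = 7, Σx = 84.7, Σy = 44.8, Σx² = 1029.33, Σy² = 292.58, Σxy = 545.77
nΣxy − ΣxΣy = 3820.39 − 3794.56 = 25.83
nΣx² − (Σx)² = 7205.31 − 7174.09 = 31.22; nΣy² − (Σy)² = 2048.06 − 2007.04 = 41.02
r = 25.83 / √(31.22 × 41.02) = 25.83 / 35.7861 ≈ 0.7218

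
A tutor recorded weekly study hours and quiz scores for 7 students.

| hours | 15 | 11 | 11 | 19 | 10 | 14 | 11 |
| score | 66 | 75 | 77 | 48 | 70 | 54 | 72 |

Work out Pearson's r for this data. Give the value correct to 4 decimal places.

n = 7, Σx = 91, Σy = 462, Σx² = 1245, Σy² = 31214, Σxy = 5822
nΣxy − ΣxΣy = 40754 − 42042 = -1288
nΣx² − (Σx)² = 8715 − 8281 = 434; nΣy² − (Σy)² = 218498 − 213444 = 5054
r = -1288 / √(434 × 5054) = -1288 / 1481.0253 ≈ -0.8697

-0.8697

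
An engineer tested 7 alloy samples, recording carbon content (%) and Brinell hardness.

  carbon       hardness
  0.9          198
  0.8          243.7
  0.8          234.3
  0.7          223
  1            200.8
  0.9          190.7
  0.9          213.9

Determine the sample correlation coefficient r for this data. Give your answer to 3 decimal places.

n = 7, Σx = 6, Σy = 1504.4, Σx² = 5.2, Σy² = 325659.52, Σxy = 1281.64
nΣxy − ΣxΣy = 8971.48 − 9026.4 = -54.92
nΣx² − (Σx)² = 36.4 − 36 = 0.4; nΣy² − (Σy)² = 2279616.64 − 2263219.36 = 16397.28
r = -54.92 / √(0.4 × 16397.28) = -54.92 / 80.9871 ≈ -0.678

-0.678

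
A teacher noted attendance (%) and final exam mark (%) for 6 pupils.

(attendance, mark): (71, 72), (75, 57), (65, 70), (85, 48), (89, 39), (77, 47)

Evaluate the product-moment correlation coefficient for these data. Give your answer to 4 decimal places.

-0.9064

n = 6, Σx = 462, Σy = 333, Σx² = 35966, Σy² = 19367, Σxy = 25107
nΣxy − ΣxΣy = 150642 − 153846 = -3204
nΣx² − (Σx)² = 215796 − 213444 = 2352; nΣy² − (Σy)² = 116202 − 110889 = 5313
r = -3204 / √(2352 × 5313) = -3204 / 3534.9931 ≈ -0.9064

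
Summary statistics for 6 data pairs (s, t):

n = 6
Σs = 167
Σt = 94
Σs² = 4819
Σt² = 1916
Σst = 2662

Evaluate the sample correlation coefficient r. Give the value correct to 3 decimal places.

r = (nΣst − ΣsΣt) / √[(nΣs² − (Σs)²)(nΣt² − (Σt)²)]
Numerator: 6×2662 − 167×94 = 274
Denominator: √[(28914 − 27889)(11496 − 8836)] = √[1025 × 2660] = 1651.2117
r = 274 / 1651.2117 ≈ 0.166

0.166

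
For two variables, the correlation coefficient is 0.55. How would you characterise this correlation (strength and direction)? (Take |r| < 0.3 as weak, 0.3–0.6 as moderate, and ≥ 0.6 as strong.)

r = 0.55 > 0 so the relationship is positive.
|r| = 0.55, which falls in the moderate range.

moderate positive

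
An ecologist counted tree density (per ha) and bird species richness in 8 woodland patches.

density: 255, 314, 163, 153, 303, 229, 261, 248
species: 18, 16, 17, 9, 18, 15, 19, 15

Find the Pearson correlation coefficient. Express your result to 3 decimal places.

0.590

n = 8, Σx = 1926, Σy = 127, Σx² = 487474, Σy² = 2085, Σxy = 31330
nΣxy − ΣxΣy = 250640 − 244602 = 6038
nΣx² − (Σx)² = 3899792 − 3709476 = 190316; nΣy² − (Σy)² = 16680 − 16129 = 551
r = 6038 / √(190316 × 551) = 6038 / 10240.3182 ≈ 0.590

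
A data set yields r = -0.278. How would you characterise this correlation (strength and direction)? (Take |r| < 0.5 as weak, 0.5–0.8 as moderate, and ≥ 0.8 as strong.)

weak negative

r = -0.278 < 0 so the relationship is negative.
|r| = 0.278, which falls in the weak range.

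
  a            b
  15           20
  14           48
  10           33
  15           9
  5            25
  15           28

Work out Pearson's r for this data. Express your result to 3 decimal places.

-0.106

n = 6, Σa = 74, Σb = 163, Σa² = 996, Σb² = 5283, Σab = 1982
nΣab − ΣaΣb = 11892 − 12062 = -170
nΣa² − (Σa)² = 5976 − 5476 = 500; nΣb² − (Σb)² = 31698 − 26569 = 5129
r = -170 / √(500 × 5129) = -170 / 1601.4056 ≈ -0.106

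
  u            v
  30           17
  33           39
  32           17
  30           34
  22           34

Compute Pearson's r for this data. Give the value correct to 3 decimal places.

-0.201

n = 5, Σu = 147, Σv = 141, Σu² = 4397, Σv² = 4411, Σuv = 4109
nΣuv − ΣuΣv = 20545 − 20727 = -182
nΣu² − (Σu)² = 21985 − 21609 = 376; nΣv² − (Σv)² = 22055 − 19881 = 2174
r = -182 / √(376 × 2174) = -182 / 904.1150 ≈ -0.201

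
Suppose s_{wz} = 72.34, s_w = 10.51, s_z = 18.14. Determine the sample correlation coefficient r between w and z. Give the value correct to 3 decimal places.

r = Cov(w,z) / (s_w · s_z) = 72.34 / (10.51 × 18.14)
  = 72.34 / 190.6514 ≈ 0.379

0.379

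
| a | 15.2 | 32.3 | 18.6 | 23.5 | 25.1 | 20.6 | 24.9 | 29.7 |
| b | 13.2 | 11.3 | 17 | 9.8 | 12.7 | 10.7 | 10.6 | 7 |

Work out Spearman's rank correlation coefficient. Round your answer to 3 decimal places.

-0.500

Rank a: 1, 8, 2, 4, 6, 3, 5, 7
Rank b: 7, 5, 8, 2, 6, 4, 3, 1
d = rank(a) − rank(b): -6, 3, -6, 2, 0, -1, 2, 6; Σd² = 126
ρ = 1 − 6Σd² / [n(n²−1)] = 1 − 6×126 / (8×63) = 1 − 756/504 ≈ -0.500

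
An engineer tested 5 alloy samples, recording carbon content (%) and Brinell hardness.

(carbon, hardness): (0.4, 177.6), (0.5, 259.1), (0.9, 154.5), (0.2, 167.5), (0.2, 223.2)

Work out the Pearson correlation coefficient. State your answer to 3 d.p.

n = 5, Σx = 2.2, Σy = 981.9, Σx² = 1.3, Σy² = 200419.31, Σxy = 417.78
nΣxy − ΣxΣy = 2088.9 − 2160.18 = -71.28
nΣx² − (Σx)² = 6.5 − 4.84 = 1.66; nΣy² − (Σy)² = 1002096.55 − 964127.61 = 37968.94
r = -71.28 / √(1.66 × 37968.94) = -71.28 / 251.0547 ≈ -0.284

-0.284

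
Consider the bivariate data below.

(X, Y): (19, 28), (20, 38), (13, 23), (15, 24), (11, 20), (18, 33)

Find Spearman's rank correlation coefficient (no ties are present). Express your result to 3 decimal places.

0.943

Rank X: 5, 6, 2, 3, 1, 4
Rank Y: 4, 6, 2, 3, 1, 5
d = rank(X) − rank(Y): 1, 0, 0, 0, 0, -1; Σd² = 2
ρ = 1 − 6Σd² / [n(n²−1)] = 1 − 6×2 / (6×35) = 1 − 12/210 ≈ 0.943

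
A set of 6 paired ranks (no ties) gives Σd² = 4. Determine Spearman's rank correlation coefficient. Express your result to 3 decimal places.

ρ = 1 − 6Σd² / [n(n²−1)] = 1 − 6×4 / (6×35)
  = 1 − 24/210 = 1 − 0.1143 ≈ 0.886

0.886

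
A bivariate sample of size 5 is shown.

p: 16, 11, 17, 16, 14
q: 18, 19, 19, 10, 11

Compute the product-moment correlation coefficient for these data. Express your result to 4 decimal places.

-0.1301

n = 5, Σp = 74, Σq = 77, Σp² = 1118, Σq² = 1267, Σpq = 1134
nΣpq − ΣpΣq = 5670 − 5698 = -28
nΣp² − (Σp)² = 5590 − 5476 = 114; nΣq² − (Σq)² = 6335 − 5929 = 406
r = -28 / √(114 × 406) = -28 / 215.1372 ≈ -0.1301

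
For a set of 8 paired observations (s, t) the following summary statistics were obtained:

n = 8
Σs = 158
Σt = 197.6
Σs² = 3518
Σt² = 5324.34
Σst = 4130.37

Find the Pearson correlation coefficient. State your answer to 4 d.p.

0.5424

r = (nΣst − ΣsΣt) / √[(nΣs² − (Σs)²)(nΣt² − (Σt)²)]
Numerator: 8×4130.37 − 158×197.6 = 1822.16
Denominator: √[(28144 − 24964)(42594.72 − 39045.76)] = √[3180 × 3548.96] = 3359.4185
r = 1822.16 / 3359.4185 ≈ 0.5424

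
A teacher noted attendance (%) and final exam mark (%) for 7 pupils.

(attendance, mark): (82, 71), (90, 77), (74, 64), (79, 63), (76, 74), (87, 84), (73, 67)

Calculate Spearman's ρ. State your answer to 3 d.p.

0.643

Rank attendance: 5, 7, 2, 4, 3, 6, 1
Rank mark: 4, 6, 2, 1, 5, 7, 3
d = rank(attendance) − rank(mark): 1, 1, 0, 3, -2, -1, -2; Σd² = 20
ρ = 1 − 6Σd² / [n(n²−1)] = 1 − 6×20 / (7×48) = 1 − 120/336 ≈ 0.643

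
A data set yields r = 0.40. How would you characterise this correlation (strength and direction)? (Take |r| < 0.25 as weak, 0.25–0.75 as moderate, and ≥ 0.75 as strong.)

r = 0.40 > 0 so the relationship is positive.
|r| = 0.40, which falls in the moderate range.

moderate positive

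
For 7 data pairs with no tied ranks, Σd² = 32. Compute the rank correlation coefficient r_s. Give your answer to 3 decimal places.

0.429

ρ = 1 − 6Σd² / [n(n²−1)] = 1 − 6×32 / (7×48)
  = 1 − 192/336 = 1 − 0.5714 ≈ 0.429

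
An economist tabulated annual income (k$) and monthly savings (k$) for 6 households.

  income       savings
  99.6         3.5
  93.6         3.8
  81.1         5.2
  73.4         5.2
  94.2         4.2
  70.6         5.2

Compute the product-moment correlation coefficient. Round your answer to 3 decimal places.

n = 6, Σx = 512.5, Σy = 27.1, Σx² = 44503.89, Σy² = 125.45, Σxy = 2270.44
nΣxy − ΣxΣy = 13622.64 − 13888.75 = -266.11
nΣx² − (Σx)² = 267023.34 − 262656.25 = 4367.09; nΣy² − (Σy)² = 752.7 − 734.41 = 18.29
r = -266.11 / √(4367.09 × 18.29) = -266.11 / 282.6200 ≈ -0.942

-0.942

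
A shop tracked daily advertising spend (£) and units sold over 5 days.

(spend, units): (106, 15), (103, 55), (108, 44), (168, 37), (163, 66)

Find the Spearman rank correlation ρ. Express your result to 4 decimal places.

0.0000

Rank spend: 2, 1, 3, 5, 4
Rank units: 1, 4, 3, 2, 5
d = rank(spend) − rank(units): 1, -3, 0, 3, -1; Σd² = 20
ρ = 1 − 6Σd² / [n(n²−1)] = 1 − 6×20 / (5×24) = 1 − 120/120 ≈ 0.0000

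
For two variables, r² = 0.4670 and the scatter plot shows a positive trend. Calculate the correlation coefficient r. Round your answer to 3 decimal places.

0.683

|r| = √0.4670 = 0.683
The association is positive, so r = 0.683.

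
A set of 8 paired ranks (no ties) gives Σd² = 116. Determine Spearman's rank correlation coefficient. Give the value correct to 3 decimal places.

ρ = 1 − 6Σd² / [n(n²−1)] = 1 − 6×116 / (8×63)
  = 1 − 696/504 = 1 − 1.3810 ≈ -0.381

-0.381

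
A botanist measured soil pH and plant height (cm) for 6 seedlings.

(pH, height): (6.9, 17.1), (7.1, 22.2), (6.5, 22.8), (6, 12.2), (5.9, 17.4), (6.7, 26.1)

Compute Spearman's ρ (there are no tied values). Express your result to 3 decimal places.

0.257

Rank pH: 5, 6, 3, 2, 1, 4
Rank height: 2, 4, 5, 1, 3, 6
d = rank(pH) − rank(height): 3, 2, -2, 1, -2, -2; Σd² = 26
ρ = 1 − 6Σd² / [n(n²−1)] = 1 − 6×26 / (6×35) = 1 − 156/210 ≈ 0.257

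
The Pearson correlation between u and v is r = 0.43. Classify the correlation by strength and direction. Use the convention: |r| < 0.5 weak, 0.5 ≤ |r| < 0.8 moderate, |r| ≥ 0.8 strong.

r = 0.43 > 0 so the relationship is positive.
|r| = 0.43, which falls in the weak range.

weak positive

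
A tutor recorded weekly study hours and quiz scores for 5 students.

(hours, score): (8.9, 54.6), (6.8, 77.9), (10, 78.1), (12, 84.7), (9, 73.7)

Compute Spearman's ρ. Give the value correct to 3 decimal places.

Rank hours: 2, 1, 4, 5, 3
Rank score: 1, 3, 4, 5, 2
d = rank(hours) − rank(score): 1, -2, 0, 0, 1; Σd² = 6
ρ = 1 − 6Σd² / [n(n²−1)] = 1 − 6×6 / (5×24) = 1 − 36/120 ≈ 0.700

0.700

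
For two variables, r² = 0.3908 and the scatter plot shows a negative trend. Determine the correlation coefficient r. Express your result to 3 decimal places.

|r| = √0.3908 = 0.625
The association is negative, so r = −0.625.

-0.625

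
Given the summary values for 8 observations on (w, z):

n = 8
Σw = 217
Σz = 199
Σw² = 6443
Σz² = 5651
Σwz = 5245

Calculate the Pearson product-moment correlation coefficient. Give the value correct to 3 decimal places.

r = (nΣwz − ΣwΣz) / √[(nΣw² − (Σw)²)(nΣz² − (Σz)²)]
Numerator: 8×5245 − 217×199 = -1223
Denominator: √[(51544 − 47089)(45208 − 39601)] = √[4455 × 5607] = 4997.9181
r = -1223 / 4997.9181 ≈ -0.245

-0.245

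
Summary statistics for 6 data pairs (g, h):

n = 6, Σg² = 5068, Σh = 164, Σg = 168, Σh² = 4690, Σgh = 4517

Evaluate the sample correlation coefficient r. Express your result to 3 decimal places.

r = (nΣgh − ΣgΣh) / √[(nΣg² − (Σg)²)(nΣh² − (Σh)²)]
Numerator: 6×4517 − 168×164 = -450
Denominator: √[(30408 − 28224)(28140 − 26896)] = √[2184 × 1244] = 1648.3009
r = -450 / 1648.3009 ≈ -0.273

-0.273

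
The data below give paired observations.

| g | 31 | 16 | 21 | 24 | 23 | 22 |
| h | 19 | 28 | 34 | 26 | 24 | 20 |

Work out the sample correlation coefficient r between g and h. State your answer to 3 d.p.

-0.600

n = 6, Σg = 137, Σh = 151, Σg² = 3247, Σh² = 3953, Σgh = 3367
nΣgh − ΣgΣh = 20202 − 20687 = -485
nΣg² − (Σg)² = 19482 − 18769 = 713; nΣh² − (Σh)² = 23718 − 22801 = 917
r = -485 / √(713 × 917) = -485 / 808.5920 ≈ -0.600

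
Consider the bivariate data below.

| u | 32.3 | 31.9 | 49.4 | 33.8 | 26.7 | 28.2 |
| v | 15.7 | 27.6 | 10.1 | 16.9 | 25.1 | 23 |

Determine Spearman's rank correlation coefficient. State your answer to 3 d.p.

Rank u: 4, 3, 6, 5, 1, 2
Rank v: 2, 6, 1, 3, 5, 4
d = rank(u) − rank(v): 2, -3, 5, 2, -4, -2; Σd² = 62
ρ = 1 − 6Σd² / [n(n²−1)] = 1 − 6×62 / (6×35) = 1 − 372/210 ≈ -0.771

-0.771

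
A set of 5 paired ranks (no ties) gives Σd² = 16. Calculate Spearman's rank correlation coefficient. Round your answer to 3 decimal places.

0.200

ρ = 1 − 6Σd² / [n(n²−1)] = 1 − 6×16 / (5×24)
  = 1 − 96/120 = 1 − 0.8000 ≈ 0.200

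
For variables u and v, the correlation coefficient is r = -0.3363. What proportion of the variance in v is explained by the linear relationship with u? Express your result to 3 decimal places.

0.113

r² = (-0.3363)² = 0.113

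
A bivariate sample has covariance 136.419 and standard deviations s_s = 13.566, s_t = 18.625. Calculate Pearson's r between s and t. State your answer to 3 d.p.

0.540

r = Cov(s,t) / (s_s · s_t) = 136.419 / (13.566 × 18.625)
  = 136.419 / 252.6668 ≈ 0.540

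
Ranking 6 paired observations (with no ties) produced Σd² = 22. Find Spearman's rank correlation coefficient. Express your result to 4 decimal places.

ρ = 1 − 6Σd² / [n(n²−1)] = 1 − 6×22 / (6×35)
  = 1 − 132/210 = 1 − 0.62857 ≈ 0.3714

0.3714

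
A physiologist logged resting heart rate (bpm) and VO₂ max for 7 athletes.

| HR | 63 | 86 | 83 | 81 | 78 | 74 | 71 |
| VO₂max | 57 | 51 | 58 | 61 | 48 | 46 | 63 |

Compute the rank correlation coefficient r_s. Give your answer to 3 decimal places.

-0.071

Rank HR: 1, 7, 6, 5, 4, 3, 2
Rank VO₂max: 4, 3, 5, 6, 2, 1, 7
d = rank(HR) − rank(VO₂max): -3, 4, 1, -1, 2, 2, -5; Σd² = 60
ρ = 1 − 6Σd² / [n(n²−1)] = 1 − 6×60 / (7×48) = 1 − 360/336 ≈ -0.071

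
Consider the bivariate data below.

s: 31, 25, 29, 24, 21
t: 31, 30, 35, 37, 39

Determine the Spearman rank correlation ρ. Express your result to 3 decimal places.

Rank s: 5, 3, 4, 2, 1
Rank t: 2, 1, 3, 4, 5
d = rank(s) − rank(t): 3, 2, 1, -2, -4; Σd² = 34
ρ = 1 − 6Σd² / [n(n²−1)] = 1 − 6×34 / (5×24) = 1 − 204/120 ≈ -0.700

-0.700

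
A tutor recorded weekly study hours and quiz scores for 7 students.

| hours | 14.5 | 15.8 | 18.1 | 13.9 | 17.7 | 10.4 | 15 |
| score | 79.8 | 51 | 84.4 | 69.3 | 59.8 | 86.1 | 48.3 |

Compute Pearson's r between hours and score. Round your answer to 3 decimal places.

n = 7, Σx = 105.4, Σy = 478.7, Σx² = 1627.16, Σy² = 34217.03, Σxy = 7132.21
nΣxy − ΣxΣy = 49925.47 − 50454.98 = -529.51
nΣx² − (Σx)² = 11390.12 − 11109.16 = 280.96; nΣy² − (Σy)² = 239519.21 − 229153.69 = 10365.52
r = -529.51 / √(280.96 × 10365.52) = -529.51 / 1706.5452 ≈ -0.310

-0.310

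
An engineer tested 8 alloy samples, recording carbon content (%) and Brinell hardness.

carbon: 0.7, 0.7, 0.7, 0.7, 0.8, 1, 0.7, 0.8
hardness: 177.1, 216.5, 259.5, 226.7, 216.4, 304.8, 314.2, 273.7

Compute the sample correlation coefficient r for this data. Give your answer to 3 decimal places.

n = 8, Σx = 6.1, Σy = 1988.9, Σx² = 4.73, Σy² = 510335.13, Σxy = 1532.68
nΣxy − ΣxΣy = 12261.44 − 12132.29 = 129.15
nΣx² − (Σx)² = 37.84 − 37.21 = 0.63; nΣy² − (Σy)² = 4082681.04 − 3955723.21 = 126957.83
r = 129.15 / √(0.63 × 126957.83) = 129.15 / 282.8134 ≈ 0.457

0.457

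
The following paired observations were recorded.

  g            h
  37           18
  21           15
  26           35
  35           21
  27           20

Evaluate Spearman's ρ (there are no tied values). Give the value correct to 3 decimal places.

Rank g: 5, 1, 2, 4, 3
Rank h: 2, 1, 5, 4, 3
d = rank(g) − rank(h): 3, 0, -3, 0, 0; Σd² = 18
ρ = 1 − 6Σd² / [n(n²−1)] = 1 − 6×18 / (5×24) = 1 − 108/120 ≈ 0.100

0.100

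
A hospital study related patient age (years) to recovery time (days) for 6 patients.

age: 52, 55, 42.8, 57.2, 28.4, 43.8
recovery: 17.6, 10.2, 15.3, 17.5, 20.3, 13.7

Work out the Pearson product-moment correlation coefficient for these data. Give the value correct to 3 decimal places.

n = 6, Σx = 279.2, Σy = 94.6, Σx² = 13557.68, Σy² = 1553.92, Σxy = 4308.62
nΣxy − ΣxΣy = 25851.72 − 26412.32 = -560.6
nΣx² − (Σx)² = 81346.08 − 77952.64 = 3393.44; nΣy² − (Σy)² = 9323.52 − 8949.16 = 374.36
r = -560.6 / √(3393.44 × 374.36) = -560.6 / 1127.1061 ≈ -0.497

-0.497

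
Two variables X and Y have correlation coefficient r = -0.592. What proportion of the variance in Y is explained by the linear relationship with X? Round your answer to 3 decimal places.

0.350

r² = (-0.592)² = 0.350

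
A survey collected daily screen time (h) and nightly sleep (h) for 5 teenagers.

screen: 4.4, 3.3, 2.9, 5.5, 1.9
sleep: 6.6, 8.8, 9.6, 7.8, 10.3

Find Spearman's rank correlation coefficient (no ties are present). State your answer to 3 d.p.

-0.900

Rank screen: 4, 3, 2, 5, 1
Rank sleep: 1, 3, 4, 2, 5
d = rank(screen) − rank(sleep): 3, 0, -2, 3, -4; Σd² = 38
ρ = 1 − 6Σd² / [n(n²−1)] = 1 − 6×38 / (5×24) = 1 − 228/120 ≈ -0.900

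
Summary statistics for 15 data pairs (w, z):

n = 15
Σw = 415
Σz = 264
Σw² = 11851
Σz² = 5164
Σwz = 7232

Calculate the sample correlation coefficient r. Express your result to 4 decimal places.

r = (nΣwz − ΣwΣz) / √[(nΣw² − (Σw)²)(nΣz² − (Σz)²)]
Numerator: 15×7232 − 415×264 = -1080
Denominator: √[(177765 − 172225)(77460 − 69696)] = √[5540 × 7764] = 6558.3961
r = -1080 / 6558.3961 ≈ -0.1647

-0.1647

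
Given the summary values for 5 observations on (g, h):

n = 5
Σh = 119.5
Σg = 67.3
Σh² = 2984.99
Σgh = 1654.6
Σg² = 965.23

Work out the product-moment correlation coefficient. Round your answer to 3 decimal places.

0.527

r = (nΣgh − ΣgΣh) / √[(nΣg² − (Σg)²)(nΣh² − (Σh)²)]
Numerator: 5×1654.6 − 67.3×119.5 = 230.65
Denominator: √[(4826.15 − 4529.29)(14924.95 − 14280.25)] = √[296.86 × 644.7] = 437.4764
r = 230.65 / 437.4764 ≈ 0.527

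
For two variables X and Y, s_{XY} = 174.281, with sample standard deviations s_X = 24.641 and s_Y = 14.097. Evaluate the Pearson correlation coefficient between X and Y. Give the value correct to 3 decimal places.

0.502

r = Cov(X,Y) / (s_X · s_Y) = 174.281 / (24.641 × 14.097)
  = 174.281 / 347.3642 ≈ 0.502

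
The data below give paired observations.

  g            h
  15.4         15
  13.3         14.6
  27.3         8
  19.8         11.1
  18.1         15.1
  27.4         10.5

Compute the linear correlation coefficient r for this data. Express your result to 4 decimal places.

n = 6, Σg = 121.3, Σh = 74.3, Σg² = 2629.75, Σh² = 963.63, Σgh = 1424.37
nΣgh − ΣgΣh = 8546.22 − 9012.59 = -466.37
nΣg² − (Σg)² = 15778.5 − 14713.69 = 1064.81; nΣh² − (Σh)² = 5781.78 − 5520.49 = 261.29
r = -466.37 / √(1064.81 × 261.29) = -466.37 / 527.4696 ≈ -0.8842

-0.8842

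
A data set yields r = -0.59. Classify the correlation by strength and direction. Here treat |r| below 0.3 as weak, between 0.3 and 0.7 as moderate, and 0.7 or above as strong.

r = -0.59 < 0 so the relationship is negative.
|r| = 0.59, which falls in the moderate range.

moderate negative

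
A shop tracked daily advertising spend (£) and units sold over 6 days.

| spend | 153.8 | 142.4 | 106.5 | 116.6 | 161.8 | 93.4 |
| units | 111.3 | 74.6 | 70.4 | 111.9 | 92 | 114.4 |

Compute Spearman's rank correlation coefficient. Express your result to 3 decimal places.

-0.257

Rank spend: 5, 4, 2, 3, 6, 1
Rank units: 4, 2, 1, 5, 3, 6
d = rank(spend) − rank(units): 1, 2, 1, -2, 3, -5; Σd² = 44
ρ = 1 − 6Σd² / [n(n²−1)] = 1 − 6×44 / (6×35) = 1 − 264/210 ≈ -0.257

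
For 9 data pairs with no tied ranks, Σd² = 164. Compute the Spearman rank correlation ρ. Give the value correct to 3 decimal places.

ρ = 1 − 6Σd² / [n(n²−1)] = 1 − 6×164 / (9×80)
  = 1 − 984/720 = 1 − 1.3667 ≈ -0.367

-0.367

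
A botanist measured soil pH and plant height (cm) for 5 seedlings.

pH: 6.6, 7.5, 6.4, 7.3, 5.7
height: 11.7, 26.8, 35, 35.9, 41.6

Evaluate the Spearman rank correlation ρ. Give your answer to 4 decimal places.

-0.5000

Rank pH: 3, 5, 2, 4, 1
Rank height: 1, 2, 3, 4, 5
d = rank(pH) − rank(height): 2, 3, -1, 0, -4; Σd² = 30
ρ = 1 − 6Σd² / [n(n²−1)] = 1 − 6×30 / (5×24) = 1 − 180/120 ≈ -0.5000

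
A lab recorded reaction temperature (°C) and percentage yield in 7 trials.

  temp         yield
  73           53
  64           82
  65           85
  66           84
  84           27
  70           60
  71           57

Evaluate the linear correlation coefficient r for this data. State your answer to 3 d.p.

-0.972

n = 7, Σx = 493, Σy = 448, Σx² = 35003, Σy² = 31392, Σxy = 30701
nΣxy − ΣxΣy = 214907 − 220864 = -5957
nΣx² − (Σx)² = 245021 − 243049 = 1972; nΣy² − (Σy)² = 219744 − 200704 = 19040
r = -5957 / √(1972 × 19040) = -5957 / 6127.5509 ≈ -0.972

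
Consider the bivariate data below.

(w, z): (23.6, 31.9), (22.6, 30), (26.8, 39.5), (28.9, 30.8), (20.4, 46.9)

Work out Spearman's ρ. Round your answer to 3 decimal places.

Rank w: 3, 2, 4, 5, 1
Rank z: 3, 1, 4, 2, 5
d = rank(w) − rank(z): 0, 1, 0, 3, -4; Σd² = 26
ρ = 1 − 6Σd² / [n(n²−1)] = 1 − 6×26 / (5×24) = 1 − 156/120 ≈ -0.300

-0.300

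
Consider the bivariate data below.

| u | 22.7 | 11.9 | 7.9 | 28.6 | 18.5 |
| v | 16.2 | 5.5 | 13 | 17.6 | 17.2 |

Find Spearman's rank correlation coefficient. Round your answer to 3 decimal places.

0.800

Rank u: 4, 2, 1, 5, 3
Rank v: 3, 1, 2, 5, 4
d = rank(u) − rank(v): 1, 1, -1, 0, -1; Σd² = 4
ρ = 1 − 6Σd² / [n(n²−1)] = 1 − 6×4 / (5×24) = 1 − 24/120 ≈ 0.800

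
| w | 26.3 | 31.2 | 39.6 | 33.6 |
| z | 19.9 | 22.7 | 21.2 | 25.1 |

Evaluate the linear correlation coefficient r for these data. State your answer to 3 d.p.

n = 4, Σw = 130.7, Σz = 88.9, Σw² = 4362.25, Σz² = 1990.75, Σwz = 2914.49
nΣwz − ΣwΣz = 11657.96 − 11619.23 = 38.73
nΣw² − (Σw)² = 17449 − 17082.49 = 366.51; nΣz² − (Σz)² = 7963 − 7903.21 = 59.79
r = 38.73 / √(366.51 × 59.79) = 38.73 / 148.0325 ≈ 0.262

0.262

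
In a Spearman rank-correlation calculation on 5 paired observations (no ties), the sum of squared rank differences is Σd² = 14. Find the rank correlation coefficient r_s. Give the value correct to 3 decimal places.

0.300

ρ = 1 − 6Σd² / [n(n²−1)] = 1 − 6×14 / (5×24)
  = 1 − 84/120 = 1 − 0.7000 ≈ 0.300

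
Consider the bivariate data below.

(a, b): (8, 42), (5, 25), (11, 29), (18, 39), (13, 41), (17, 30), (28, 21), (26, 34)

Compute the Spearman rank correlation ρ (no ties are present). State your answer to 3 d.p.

-0.190

Rank a: 2, 1, 3, 6, 4, 5, 8, 7
Rank b: 8, 2, 3, 6, 7, 4, 1, 5
d = rank(a) − rank(b): -6, -1, 0, 0, -3, 1, 7, 2; Σd² = 100
ρ = 1 − 6Σd² / [n(n²−1)] = 1 − 6×100 / (8×63) = 1 − 600/504 ≈ -0.190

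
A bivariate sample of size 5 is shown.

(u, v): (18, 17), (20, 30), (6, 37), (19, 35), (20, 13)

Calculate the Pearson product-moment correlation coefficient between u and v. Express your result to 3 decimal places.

n = 5, Σu = 83, Σv = 132, Σu² = 1521, Σv² = 3952, Σuv = 2053
nΣuv − ΣuΣv = 10265 − 10956 = -691
nΣu² − (Σu)² = 7605 − 6889 = 716; nΣv² − (Σv)² = 19760 − 17424 = 2336
r = -691 / √(716 × 2336) = -691 / 1293.2811 ≈ -0.534

-0.534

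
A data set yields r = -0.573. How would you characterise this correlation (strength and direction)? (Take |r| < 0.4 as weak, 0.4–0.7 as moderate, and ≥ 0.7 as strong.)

moderate negative

r = -0.573 < 0 so the relationship is negative.
|r| = 0.573, which falls in the moderate range.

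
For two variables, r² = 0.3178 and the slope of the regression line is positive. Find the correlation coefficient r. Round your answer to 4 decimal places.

0.5637

|r| = √0.3178 = 0.5637
The association is positive, so r = 0.5637.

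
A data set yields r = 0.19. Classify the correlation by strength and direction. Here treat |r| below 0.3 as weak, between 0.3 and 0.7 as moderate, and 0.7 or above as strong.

r = 0.19 > 0 so the relationship is positive.
|r| = 0.19, which falls in the weak range.

weak positive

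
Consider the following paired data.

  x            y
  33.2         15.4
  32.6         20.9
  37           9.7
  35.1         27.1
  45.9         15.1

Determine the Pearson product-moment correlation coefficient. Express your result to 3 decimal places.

n = 5, Σx = 183.8, Σy = 88.2, Σx² = 6872.82, Σy² = 1730.48, Σxy = 3195.82
nΣxy − ΣxΣy = 15979.1 − 16211.16 = -232.06
nΣx² − (Σx)² = 34364.1 − 33782.44 = 581.66; nΣy² − (Σy)² = 8652.4 − 7779.24 = 873.16
r = -232.06 / √(581.66 × 873.16) = -232.06 / 712.6586 ≈ -0.326

-0.326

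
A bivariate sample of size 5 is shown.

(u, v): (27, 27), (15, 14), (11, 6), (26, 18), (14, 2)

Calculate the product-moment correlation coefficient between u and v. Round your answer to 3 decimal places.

n = 5, Σu = 93, Σv = 67, Σu² = 1947, Σv² = 1289, Σuv = 1501
nΣuv − ΣuΣv = 7505 − 6231 = 1274
nΣu² − (Σu)² = 9735 − 8649 = 1086; nΣv² − (Σv)² = 6445 − 4489 = 1956
r = 1274 / √(1086 × 1956) = 1274 / 1457.4690 ≈ 0.874

0.874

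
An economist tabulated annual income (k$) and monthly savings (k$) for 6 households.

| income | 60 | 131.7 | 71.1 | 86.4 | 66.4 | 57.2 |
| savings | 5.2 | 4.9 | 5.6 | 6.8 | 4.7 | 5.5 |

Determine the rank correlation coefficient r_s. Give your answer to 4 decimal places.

Rank income: 2, 6, 4, 5, 3, 1
Rank savings: 3, 2, 5, 6, 1, 4
d = rank(income) − rank(savings): -1, 4, -1, -1, 2, -3; Σd² = 32
ρ = 1 − 6Σd² / [n(n²−1)] = 1 − 6×32 / (6×35) = 1 − 192/210 ≈ 0.0857

0.0857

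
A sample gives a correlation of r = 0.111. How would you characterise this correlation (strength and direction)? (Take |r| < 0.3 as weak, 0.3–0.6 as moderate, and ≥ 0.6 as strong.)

r = 0.111 > 0 so the relationship is positive.
|r| = 0.111, which falls in the weak range.

weak positive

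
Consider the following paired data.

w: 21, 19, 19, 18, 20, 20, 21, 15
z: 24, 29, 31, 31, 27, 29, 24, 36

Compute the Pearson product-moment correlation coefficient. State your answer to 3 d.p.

-0.950

n = 8, Σw = 153, Σz = 231, Σw² = 2953, Σz² = 6781, Σwz = 4366
nΣwz − ΣwΣz = 34928 − 35343 = -415
nΣw² − (Σw)² = 23624 − 23409 = 215; nΣz² − (Σz)² = 54248 − 53361 = 887
r = -415 / √(215 × 887) = -415 / 436.6978 ≈ -0.950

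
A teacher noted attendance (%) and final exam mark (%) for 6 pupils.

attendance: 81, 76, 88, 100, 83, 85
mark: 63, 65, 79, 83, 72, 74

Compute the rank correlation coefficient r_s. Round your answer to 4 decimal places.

Rank attendance: 2, 1, 5, 6, 3, 4
Rank mark: 1, 2, 5, 6, 3, 4
d = rank(attendance) − rank(mark): 1, -1, 0, 0, 0, 0; Σd² = 2
ρ = 1 − 6Σd² / [n(n²−1)] = 1 − 6×2 / (6×35) = 1 − 12/210 ≈ 0.9429

0.9429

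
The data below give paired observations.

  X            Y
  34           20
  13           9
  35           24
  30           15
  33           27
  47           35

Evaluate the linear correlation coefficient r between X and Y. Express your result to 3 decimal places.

n = 6, ΣX = 192, ΣY = 130, ΣX² = 6748, ΣY² = 3236, ΣXY = 4623
nΣXY − ΣXΣY = 27738 − 24960 = 2778
nΣX² − (ΣX)² = 40488 − 36864 = 3624; nΣY² − (ΣY)² = 19416 − 16900 = 2516
r = 2778 / √(3624 × 2516) = 2778 / 3019.6000 ≈ 0.920

0.920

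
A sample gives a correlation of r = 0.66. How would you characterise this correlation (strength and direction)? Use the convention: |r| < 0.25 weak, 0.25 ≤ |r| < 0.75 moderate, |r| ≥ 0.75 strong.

r = 0.66 > 0 so the relationship is positive.
|r| = 0.66, which falls in the moderate range.

moderate positive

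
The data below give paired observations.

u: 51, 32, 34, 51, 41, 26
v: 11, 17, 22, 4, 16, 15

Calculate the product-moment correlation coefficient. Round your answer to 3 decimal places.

-0.715

n = 6, Σu = 235, Σv = 85, Σu² = 9739, Σv² = 1391, Σuv = 3103
nΣuv − ΣuΣv = 18618 − 19975 = -1357
nΣu² − (Σu)² = 58434 − 55225 = 3209; nΣv² − (Σv)² = 8346 − 7225 = 1121
r = -1357 / √(3209 × 1121) = -1357 / 1896.6521 ≈ -0.715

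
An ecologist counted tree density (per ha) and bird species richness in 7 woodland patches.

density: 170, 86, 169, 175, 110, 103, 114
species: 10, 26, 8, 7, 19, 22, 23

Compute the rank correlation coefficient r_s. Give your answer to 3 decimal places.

-0.857

Rank density: 6, 1, 5, 7, 3, 2, 4
Rank species: 3, 7, 2, 1, 4, 5, 6
d = rank(density) − rank(species): 3, -6, 3, 6, -1, -3, -2; Σd² = 104
ρ = 1 − 6Σd² / [n(n²−1)] = 1 − 6×104 / (7×48) = 1 − 624/336 ≈ -0.857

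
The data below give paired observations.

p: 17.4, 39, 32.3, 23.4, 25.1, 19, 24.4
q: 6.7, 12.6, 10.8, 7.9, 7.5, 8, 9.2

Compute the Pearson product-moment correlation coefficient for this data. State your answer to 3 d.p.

0.942

n = 7, Σp = 180.6, Σq = 62.7, Σp² = 5000.98, Σq² = 587.59, Σpq = 1706.41
nΣpq − ΣpΣq = 11944.87 − 11323.62 = 621.25
nΣp² − (Σp)² = 35006.86 − 32616.36 = 2390.5; nΣq² − (Σq)² = 4113.13 − 3931.29 = 181.84
r = 621.25 / √(2390.5 × 181.84) = 621.25 / 659.3091 ≈ 0.942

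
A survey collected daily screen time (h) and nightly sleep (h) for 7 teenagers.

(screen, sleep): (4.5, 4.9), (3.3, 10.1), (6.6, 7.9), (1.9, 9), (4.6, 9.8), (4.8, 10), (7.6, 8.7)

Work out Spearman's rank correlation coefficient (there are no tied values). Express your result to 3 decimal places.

-0.286

Rank screen: 3, 2, 6, 1, 4, 5, 7
Rank sleep: 1, 7, 2, 4, 5, 6, 3
d = rank(screen) − rank(sleep): 2, -5, 4, -3, -1, -1, 4; Σd² = 72
ρ = 1 − 6Σd² / [n(n²−1)] = 1 − 6×72 / (7×48) = 1 − 432/336 ≈ -0.286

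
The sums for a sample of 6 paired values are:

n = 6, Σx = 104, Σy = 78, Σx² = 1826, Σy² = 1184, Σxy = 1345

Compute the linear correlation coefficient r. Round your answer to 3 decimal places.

r = (nΣxy − ΣxΣy) / √[(nΣx² − (Σx)²)(nΣy² − (Σy)²)]
Numerator: 6×1345 − 104×78 = -42
Denominator: √[(10956 − 10816)(7104 − 6084)] = √[140 × 1020] = 377.8889
r = -42 / 377.8889 ≈ -0.111

-0.111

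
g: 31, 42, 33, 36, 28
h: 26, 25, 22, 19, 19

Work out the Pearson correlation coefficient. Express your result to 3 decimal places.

0.344

n = 5, Σg = 170, Σh = 111, Σg² = 5894, Σh² = 2507, Σgh = 3798
nΣgh − ΣgΣh = 18990 − 18870 = 120
nΣg² − (Σg)² = 29470 − 28900 = 570; nΣh² − (Σh)² = 12535 − 12321 = 214
r = 120 / √(570 × 214) = 120 / 349.2564 ≈ 0.344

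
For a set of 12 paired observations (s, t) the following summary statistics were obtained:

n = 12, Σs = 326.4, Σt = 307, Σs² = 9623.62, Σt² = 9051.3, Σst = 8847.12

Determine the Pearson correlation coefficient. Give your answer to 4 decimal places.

0.5258

r = (nΣst − ΣsΣt) / √[(nΣs² − (Σs)²)(nΣt² − (Σt)²)]
Numerator: 12×8847.12 − 326.4×307 = 5960.64
Denominator: √[(115483.44 − 106536.96)(108615.6 − 94249)] = √[8946.48 × 14366.6] = 11337.1292
r = 5960.64 / 11337.1292 ≈ 0.5258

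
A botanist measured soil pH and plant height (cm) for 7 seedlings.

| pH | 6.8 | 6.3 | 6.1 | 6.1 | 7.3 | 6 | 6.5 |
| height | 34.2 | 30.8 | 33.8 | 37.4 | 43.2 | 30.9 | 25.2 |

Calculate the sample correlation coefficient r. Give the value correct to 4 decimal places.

0.5139

n = 7, Σx = 45.1, Σy = 235.5, Σx² = 291.89, Σy² = 8115.57, Σxy = 1525.48
nΣxy − ΣxΣy = 10678.36 − 10621.05 = 57.31
nΣx² − (Σx)² = 2043.23 − 2034.01 = 9.22; nΣy² − (Σy)² = 56808.99 − 55460.25 = 1348.74
r = 57.31 / √(9.22 × 1348.74) = 57.31 / 111.5140 ≈ 0.5139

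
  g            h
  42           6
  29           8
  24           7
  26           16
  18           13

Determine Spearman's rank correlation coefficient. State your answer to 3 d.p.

Rank g: 5, 4, 2, 3, 1
Rank h: 1, 3, 2, 5, 4
d = rank(g) − rank(h): 4, 1, 0, -2, -3; Σd² = 30
ρ = 1 − 6Σd² / [n(n²−1)] = 1 − 6×30 / (5×24) = 1 − 180/120 ≈ -0.500

-0.500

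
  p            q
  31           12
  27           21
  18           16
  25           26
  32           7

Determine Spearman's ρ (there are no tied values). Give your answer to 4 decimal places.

Rank p: 4, 3, 1, 2, 5
Rank q: 2, 4, 3, 5, 1
d = rank(p) − rank(q): 2, -1, -2, -3, 4; Σd² = 34
ρ = 1 − 6Σd² / [n(n²−1)] = 1 − 6×34 / (5×24) = 1 − 204/120 ≈ -0.7000

-0.7000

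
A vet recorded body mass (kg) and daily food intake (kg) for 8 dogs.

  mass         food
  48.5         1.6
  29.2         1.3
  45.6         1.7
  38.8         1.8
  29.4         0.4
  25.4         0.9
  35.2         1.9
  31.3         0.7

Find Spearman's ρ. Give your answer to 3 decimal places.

Rank mass: 8, 2, 7, 6, 3, 1, 5, 4
Rank food: 5, 4, 6, 7, 1, 3, 8, 2
d = rank(mass) − rank(food): 3, -2, 1, -1, 2, -2, -3, 2; Σd² = 36
ρ = 1 − 6Σd² / [n(n²−1)] = 1 − 6×36 / (8×63) = 1 − 216/504 ≈ 0.571

0.571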